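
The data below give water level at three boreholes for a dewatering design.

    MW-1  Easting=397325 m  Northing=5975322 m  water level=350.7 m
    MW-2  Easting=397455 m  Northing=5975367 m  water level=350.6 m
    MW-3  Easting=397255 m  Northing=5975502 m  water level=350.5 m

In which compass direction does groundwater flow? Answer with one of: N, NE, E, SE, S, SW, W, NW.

N

Taking MW-1 as reference: MW-2−MW-1 = (130, 45, -0.1); MW-3−MW-1 = (-70, 180, -0.2).
Determinant of the coordinate differences = 130·180 − (-70)·45 = 26550.
∂h/∂x = [(-0.1)·180 − (-0.2)·45] / 26550 = -0.0003390
∂h/∂y = [130·(-0.2) − (-70)·(-0.1)] / 26550 = -0.001243
Flow = −∇h = (+0.0003390 east, +0.001243 north), which points north.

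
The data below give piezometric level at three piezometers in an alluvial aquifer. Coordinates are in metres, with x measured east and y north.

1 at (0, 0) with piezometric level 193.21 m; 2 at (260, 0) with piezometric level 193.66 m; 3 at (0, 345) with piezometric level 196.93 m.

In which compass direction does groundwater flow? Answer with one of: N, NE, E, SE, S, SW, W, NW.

∂h/∂x = (193.66 − 193.21) / (260 − 0) = +0.001731
∂h/∂y = (196.93 − 193.21) / (345 − 0) = +0.01078
Flow = −∇h = (-0.001731 east, -0.01078 north), which points south.

S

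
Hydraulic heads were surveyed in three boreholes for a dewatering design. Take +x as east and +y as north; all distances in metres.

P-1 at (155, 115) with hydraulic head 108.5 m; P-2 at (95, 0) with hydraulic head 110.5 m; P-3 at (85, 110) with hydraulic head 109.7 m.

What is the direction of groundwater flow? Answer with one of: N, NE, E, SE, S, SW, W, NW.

NE

Differences from P-1: to P-2 (Δx, Δy, Δh) = (-60, -115, +2.0); to P-3 = (-70, -5, +1.2).
Solve a·Δx + b·Δy = Δh: det = (-60)·(-5) − (-70)·(-115) = -7750.
∂h/∂x = [(+2.0)·(-5) − (+1.2)·(-115)] / -7750 = -0.01652
∂h/∂y = [(-60)·(+1.2) − (-70)·(+2.0)] / -7750 = -0.008774
Flow = −∇h = (+0.01652 east, +0.008774 north), which points northeast.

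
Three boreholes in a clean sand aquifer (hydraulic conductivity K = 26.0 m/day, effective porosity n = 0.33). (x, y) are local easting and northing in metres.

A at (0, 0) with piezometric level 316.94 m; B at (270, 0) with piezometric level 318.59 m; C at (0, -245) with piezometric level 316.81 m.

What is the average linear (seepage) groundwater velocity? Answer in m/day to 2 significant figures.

∂h/∂x = (318.59 − 316.94) / (270 − 0) = +0.006111
∂h/∂y = (316.81 − 316.94) / (-245 − 0) = +0.0005306
|∇h| = √(0.006111² + 0.0005306²) = 0.006134
Seepage velocity v = K·i/n = 26.0 × 0.006134 / 0.33 = 0.4833 m/day.

0.48 m/day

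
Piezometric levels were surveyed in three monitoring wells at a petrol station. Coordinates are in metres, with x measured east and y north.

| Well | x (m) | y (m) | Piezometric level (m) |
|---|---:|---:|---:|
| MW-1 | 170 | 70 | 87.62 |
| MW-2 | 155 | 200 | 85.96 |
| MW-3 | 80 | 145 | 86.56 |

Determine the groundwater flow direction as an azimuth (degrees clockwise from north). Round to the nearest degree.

With h = a·x + b·y + c and MW-1 as origin, the differences give:
  (-15)·a + 130·b = -1.66
  (-90)·a + 75·b = -1.06
Eliminate b (×75 and ×130, subtract): 10575·a = 13.300 → a = ∂h/∂x = +0.001258
Back-substitute: b = ∂h/∂y = -0.01262.
Flow direction (−∇h) has components (-0.001258 E, +0.01262 N).
Azimuth = atan2(E, N) = atan2(-0.001258, +0.01262) = 354.3° ≈ 354°.

354°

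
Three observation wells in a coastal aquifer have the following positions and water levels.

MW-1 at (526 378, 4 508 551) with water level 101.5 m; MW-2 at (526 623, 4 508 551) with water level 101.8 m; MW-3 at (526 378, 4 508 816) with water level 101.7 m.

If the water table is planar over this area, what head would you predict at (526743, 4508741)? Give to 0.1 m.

∂h/∂x = (101.8 − 101.5) / (526623 − 526378) = +0.001224
∂h/∂y = (101.7 − 101.5) / (4508816 − 4508551) = +0.0007547
h(526743, 4508741) = 101.5 + (+0.001224)·(365) + (+0.0007547)·(190) = 101.5 +0.447 +0.143 = 102.090 m.

102.1 m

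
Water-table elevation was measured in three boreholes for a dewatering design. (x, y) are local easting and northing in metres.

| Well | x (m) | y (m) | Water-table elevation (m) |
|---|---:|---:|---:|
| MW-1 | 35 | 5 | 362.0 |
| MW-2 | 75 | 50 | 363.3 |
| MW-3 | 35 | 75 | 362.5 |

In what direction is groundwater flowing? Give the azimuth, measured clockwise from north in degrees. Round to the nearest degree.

Differences from MW-1: to MW-2 (Δx, Δy, Δh) = (40, 45, +1.3); to MW-3 = (0, 70, +0.5).
Determinant of the coordinate differences = 40·70 − 0·45 = 2800.
∂h/∂x = [(+1.3)·70 − (+0.5)·45] / 2800 = +0.02446
∂h/∂y = [40·(+0.5) − 0·(+1.3)] / 2800 = +0.007143
Flow direction (−∇h) has components (-0.02446 E, -0.007143 N).
Azimuth = atan2(E, N) = atan2(-0.02446, -0.007143) = 253.7° ≈ 254°.

254°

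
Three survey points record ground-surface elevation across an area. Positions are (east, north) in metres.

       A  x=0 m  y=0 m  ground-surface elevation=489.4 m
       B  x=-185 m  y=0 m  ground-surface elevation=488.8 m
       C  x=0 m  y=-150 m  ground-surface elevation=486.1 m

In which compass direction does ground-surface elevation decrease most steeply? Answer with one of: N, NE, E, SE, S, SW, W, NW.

S

∂z/∂x = (488.8 − 489.4) / (-185 − 0) = +0.003243
∂z/∂y = (486.1 − 489.4) / (-150 − 0) = +0.02200
Steepest decrease is along −∇f = (-0.003243 E, -0.02200 N) → south.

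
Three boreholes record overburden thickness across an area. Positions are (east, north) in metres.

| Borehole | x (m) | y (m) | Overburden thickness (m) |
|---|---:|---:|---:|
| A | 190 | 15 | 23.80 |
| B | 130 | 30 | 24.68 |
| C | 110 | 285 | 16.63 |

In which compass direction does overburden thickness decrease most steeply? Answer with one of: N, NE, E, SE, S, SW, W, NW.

Three-point gradient (reference A): Δ to B = (-60, 15, +0.88), Δ to C = (-80, 270, -7.17).
∂d/∂x = -0.02301, ∂d/∂y = -0.03337 (det = -15000).
Steepest decrease is along −∇f = (+0.02301 E, +0.03337 N) → northeast.

NE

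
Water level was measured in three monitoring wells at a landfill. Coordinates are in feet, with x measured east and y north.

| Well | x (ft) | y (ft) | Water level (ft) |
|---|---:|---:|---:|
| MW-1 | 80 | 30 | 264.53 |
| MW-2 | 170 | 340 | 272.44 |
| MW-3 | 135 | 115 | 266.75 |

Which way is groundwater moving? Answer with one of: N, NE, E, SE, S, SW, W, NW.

S

With h = a·x + b·y + c and MW-1 as origin, the differences give:
  90·a + 310·b = +7.91
  55·a + 85·b = +2.22
Eliminate b (×85 and ×310, subtract): -9400·a = -15.850 → a = ∂h/∂x = +0.001686
Back-substitute: b = ∂h/∂y = +0.02503.
Flow = −∇h = (-0.001686 east, -0.02503 north), which points south.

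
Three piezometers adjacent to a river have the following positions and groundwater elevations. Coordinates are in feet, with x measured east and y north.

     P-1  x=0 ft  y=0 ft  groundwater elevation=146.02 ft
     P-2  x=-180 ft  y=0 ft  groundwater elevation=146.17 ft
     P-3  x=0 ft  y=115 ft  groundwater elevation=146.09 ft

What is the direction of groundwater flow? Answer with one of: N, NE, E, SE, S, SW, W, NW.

SE

∂h/∂x = (146.17 − 146.02) / (-180 − 0) = -0.0008333
∂h/∂y = (146.09 − 146.02) / (115 − 0) = +0.0006087
Flow = −∇h = (+0.0008333 east, -0.0006087 north), which points southeast.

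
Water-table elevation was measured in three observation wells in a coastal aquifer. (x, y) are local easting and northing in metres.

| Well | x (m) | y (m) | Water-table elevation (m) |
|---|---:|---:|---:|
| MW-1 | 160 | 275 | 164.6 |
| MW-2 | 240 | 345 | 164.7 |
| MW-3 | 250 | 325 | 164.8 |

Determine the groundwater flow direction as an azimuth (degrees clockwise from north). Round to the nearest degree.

With h = a·x + b·y + c and MW-1 as origin, the differences give:
  80·a + 70·b = +0.1
  90·a + 50·b = +0.2
Eliminate b (×50 and ×70, subtract): -2300·a = -9.00 → a = ∂h/∂x = +0.003913
Back-substitute: b = ∂h/∂y = -0.003043.
Flow direction (−∇h) has components (-0.003913 E, +0.003043 N).
Azimuth = atan2(E, N) = atan2(-0.003913, +0.003043) = 307.9° ≈ 308°.

308°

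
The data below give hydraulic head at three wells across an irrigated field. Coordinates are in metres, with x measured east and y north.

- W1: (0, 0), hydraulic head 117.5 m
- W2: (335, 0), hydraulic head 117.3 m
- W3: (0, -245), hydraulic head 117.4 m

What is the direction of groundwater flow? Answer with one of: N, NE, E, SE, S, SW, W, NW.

SE

∂h/∂x = (117.3 − 117.5) / (335 − 0) = -0.0005970
∂h/∂y = (117.4 − 117.5) / (-245 − 0) = +0.0004082
Flow = −∇h = (+0.0005970 east, -0.0004082 north), which points southeast.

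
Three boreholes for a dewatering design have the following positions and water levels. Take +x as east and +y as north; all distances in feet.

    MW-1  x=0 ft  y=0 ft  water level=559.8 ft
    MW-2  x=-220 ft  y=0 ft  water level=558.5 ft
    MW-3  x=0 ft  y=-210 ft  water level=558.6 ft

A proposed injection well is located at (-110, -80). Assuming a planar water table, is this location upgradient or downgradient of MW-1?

downgradient

∂h/∂x = (558.5 − 559.8) / (-220 − 0) = +0.005909
∂h/∂y = (558.6 − 559.8) / (-210 − 0) = +0.005714
Head at (-110, -80) = 559.8 + (+0.005909)·(-110) + (+0.005714)·(-80) = 558.69 ft.
That is lower than the 559.8 ft at MW-1, so the point is downgradient.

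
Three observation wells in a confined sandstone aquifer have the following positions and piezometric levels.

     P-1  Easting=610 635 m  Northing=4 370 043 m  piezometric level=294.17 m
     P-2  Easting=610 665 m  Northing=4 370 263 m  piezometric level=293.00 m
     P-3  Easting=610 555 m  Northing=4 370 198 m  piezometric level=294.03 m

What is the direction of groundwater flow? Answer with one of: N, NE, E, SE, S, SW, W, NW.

Taking P-1 as reference: P-2−P-1 = (30, 220, -1.17); P-3−P-1 = (-80, 155, -0.14).
Solve a·Δx + b·Δy = Δh: det = 30·155 − (-80)·220 = 22250.
∂h/∂x = [(-1.17)·155 − (-0.14)·220] / 22250 = -0.006766
∂h/∂y = [30·(-0.14) − (-80)·(-1.17)] / 22250 = -0.004396
Flow = −∇h = (+0.006766 east, +0.004396 north), which points northeast.

NE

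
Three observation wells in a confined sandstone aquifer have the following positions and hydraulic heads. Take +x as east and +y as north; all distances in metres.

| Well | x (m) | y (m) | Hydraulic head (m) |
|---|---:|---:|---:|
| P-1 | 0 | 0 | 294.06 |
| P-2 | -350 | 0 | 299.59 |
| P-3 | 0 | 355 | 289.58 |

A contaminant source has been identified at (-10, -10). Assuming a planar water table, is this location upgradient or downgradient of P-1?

upgradient

∂h/∂x = (299.59 − 294.06) / (-350 − 0) = -0.01580
∂h/∂y = (289.58 − 294.06) / (355 − 0) = -0.01262
Head at (-10, -10) = 294.06 + (-0.01580)·(-10) + (-0.01262)·(-10) = 294.34 m.
That is higher than the 294.06 m at P-1, so the point is upgradient.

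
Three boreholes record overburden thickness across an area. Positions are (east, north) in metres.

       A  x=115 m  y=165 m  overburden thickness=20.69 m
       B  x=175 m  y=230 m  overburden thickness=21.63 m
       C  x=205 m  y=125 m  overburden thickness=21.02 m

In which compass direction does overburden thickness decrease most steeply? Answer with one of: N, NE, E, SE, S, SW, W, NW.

Differences from A: to B (Δx, Δy, Δh) = (60, 65, +0.94); to C = (90, -40, +0.33).
Solve a·Δx + b·Δy = Δd: det = 60·(-40) − 90·65 = -8250.
∂d/∂x = [(+0.94)·(-40) − (+0.33)·65] / -8250 = +0.007158
∂d/∂y = [60·(+0.33) − 90·(+0.94)] / -8250 = +0.007855
Steepest decrease is along −∇f = (-0.007158 E, -0.007855 N) → southwest.

SW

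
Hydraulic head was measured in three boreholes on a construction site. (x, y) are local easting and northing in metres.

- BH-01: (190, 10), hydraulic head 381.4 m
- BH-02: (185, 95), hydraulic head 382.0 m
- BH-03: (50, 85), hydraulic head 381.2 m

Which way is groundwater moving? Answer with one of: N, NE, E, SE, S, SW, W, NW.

Three-point gradient (reference BH-01): Δ to BH-02 = (-5, 85, +0.6), Δ to BH-03 = (-140, 75, -0.2).
∂h/∂x = +0.005380, ∂h/∂y = +0.007375 (det = 11525).
Flow = −∇h = (-0.005380 east, -0.007375 north), which points southwest.

SW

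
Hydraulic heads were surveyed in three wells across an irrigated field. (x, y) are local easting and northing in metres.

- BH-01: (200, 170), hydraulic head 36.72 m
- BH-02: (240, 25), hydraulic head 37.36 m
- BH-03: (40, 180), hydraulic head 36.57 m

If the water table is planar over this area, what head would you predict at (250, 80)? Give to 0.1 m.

37.1 m

Three-point gradient (reference BH-01): Δ to BH-02 = (40, -145, +0.64), Δ to BH-03 = (-160, 10, -0.15).
∂h/∂x = +0.0006732, ∂h/∂y = -0.004228 (det = -22800).
h(250, 80) = 36.72 + (+0.0006732)·(50) + (-0.004228)·(-90) = 36.72 +0.034 +0.381 = 37.134 m.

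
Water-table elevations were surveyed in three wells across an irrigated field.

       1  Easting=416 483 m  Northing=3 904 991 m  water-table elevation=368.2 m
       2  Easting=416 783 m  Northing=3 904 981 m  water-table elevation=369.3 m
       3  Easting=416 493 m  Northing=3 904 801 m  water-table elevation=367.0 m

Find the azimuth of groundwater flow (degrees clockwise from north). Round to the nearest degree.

211°

Differences from 1: to 2 (Δx, Δy, Δh) = (300, -10, +1.1); to 3 = (10, -190, -1.2).
Determinant of the coordinate differences = 300·(-190) − 10·(-10) = -56900.
∂h/∂x = [(+1.1)·(-190) − (-1.2)·(-10)] / -56900 = +0.003884
∂h/∂y = [300·(-1.2) − 10·(+1.1)] / -56900 = +0.006520
Flow direction (−∇h) has components (-0.003884 E, -0.006520 N).
Azimuth = atan2(E, N) = atan2(-0.003884, -0.006520) = 210.8° ≈ 211°.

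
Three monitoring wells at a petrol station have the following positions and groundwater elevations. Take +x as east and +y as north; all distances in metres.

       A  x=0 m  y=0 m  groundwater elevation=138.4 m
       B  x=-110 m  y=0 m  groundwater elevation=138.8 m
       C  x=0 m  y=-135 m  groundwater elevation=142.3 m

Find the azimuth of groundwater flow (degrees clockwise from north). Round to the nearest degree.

∂h/∂x = (138.8 − 138.4) / (-110 − 0) = -0.003636
∂h/∂y = (142.3 − 138.4) / (-135 − 0) = -0.02889
Flow direction (−∇h) has components (+0.003636 E, +0.02889 N).
Azimuth = atan2(E, N) = atan2(+0.003636, +0.02889) = 7.2° ≈ 007°.

007°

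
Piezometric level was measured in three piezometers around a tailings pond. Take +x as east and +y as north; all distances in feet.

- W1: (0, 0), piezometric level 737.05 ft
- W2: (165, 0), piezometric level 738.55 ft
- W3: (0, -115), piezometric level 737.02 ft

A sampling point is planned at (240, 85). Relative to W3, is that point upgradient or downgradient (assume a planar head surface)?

upgradient

∂h/∂x = (738.55 − 737.05) / (165 − 0) = +0.009091
∂h/∂y = (737.02 − 737.05) / (-115 − 0) = +0.0002609
Head at (240, 85) = 737.05 + (+0.009091)·(240) + (+0.0002609)·(85) = 739.25 ft.
That is higher than the 737.02 ft at W3, so the point is upgradient.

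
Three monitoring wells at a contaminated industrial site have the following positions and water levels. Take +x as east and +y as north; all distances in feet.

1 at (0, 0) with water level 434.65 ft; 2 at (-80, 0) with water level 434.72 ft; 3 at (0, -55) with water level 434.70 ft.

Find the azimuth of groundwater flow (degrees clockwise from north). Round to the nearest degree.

∂h/∂x = (434.72 − 434.65) / (-80 − 0) = -0.0008750
∂h/∂y = (434.70 − 434.65) / (-55 − 0) = -0.0009091
Flow direction (−∇h) has components (+0.0008750 E, +0.0009091 N).
Azimuth = atan2(E, N) = atan2(+0.0008750, +0.0009091) = 43.9° ≈ 044°.

044°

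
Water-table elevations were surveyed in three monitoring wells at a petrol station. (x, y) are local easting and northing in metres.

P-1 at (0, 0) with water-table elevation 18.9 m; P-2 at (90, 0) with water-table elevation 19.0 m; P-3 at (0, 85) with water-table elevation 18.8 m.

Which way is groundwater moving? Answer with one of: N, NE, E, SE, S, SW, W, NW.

∂h/∂x = (19.0 − 18.9) / (90 − 0) = +0.001111
∂h/∂y = (18.8 − 18.9) / (85 − 0) = -0.001176
Flow = −∇h = (-0.001111 east, +0.001176 north), which points northwest.

NW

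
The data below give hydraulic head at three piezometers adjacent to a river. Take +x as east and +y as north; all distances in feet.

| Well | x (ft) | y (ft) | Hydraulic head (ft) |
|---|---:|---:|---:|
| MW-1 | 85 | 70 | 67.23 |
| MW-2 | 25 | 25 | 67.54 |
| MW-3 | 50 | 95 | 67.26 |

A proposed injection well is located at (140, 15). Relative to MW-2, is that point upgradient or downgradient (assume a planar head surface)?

With h = a·x + b·y + c and MW-1 as origin, the differences give:
  (-60)·a + (-45)·b = +0.31
  (-35)·a + 25·b = +0.03
Eliminate b (×25 and ×(-45), subtract): -3075·a = 9.100 → a = ∂h/∂x = -0.002959
Back-substitute: b = ∂h/∂y = -0.002943.
Head at (140, 15) = 67.23 + (-0.002959)·(55) + (-0.002943)·(-55) = 67.23 ft.
That is lower than the 67.54 ft at MW-2, so the point is downgradient.

downgradient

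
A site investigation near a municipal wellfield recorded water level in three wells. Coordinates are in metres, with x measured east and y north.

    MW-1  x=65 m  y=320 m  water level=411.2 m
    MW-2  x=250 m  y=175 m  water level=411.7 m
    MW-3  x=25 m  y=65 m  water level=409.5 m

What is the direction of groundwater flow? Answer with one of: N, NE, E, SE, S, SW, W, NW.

SW

With h = a·x + b·y + c and MW-1 as origin, the differences give:
  185·a + (-145)·b = +0.5
  (-40)·a + (-255)·b = -1.7
Eliminate b (×(-255) and ×(-145), subtract): -52975·a = -374.00 → a = ∂h/∂x = +0.007060
Back-substitute: b = ∂h/∂y = +0.005559.
Flow = −∇h = (-0.007060 east, -0.005559 north), which points southwest.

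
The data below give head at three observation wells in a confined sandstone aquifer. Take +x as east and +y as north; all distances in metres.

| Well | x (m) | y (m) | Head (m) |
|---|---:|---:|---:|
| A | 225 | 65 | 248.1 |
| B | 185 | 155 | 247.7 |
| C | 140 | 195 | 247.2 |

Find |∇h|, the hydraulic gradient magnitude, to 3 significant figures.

Taking A as reference: B−A = (-40, 90, -0.4); C−A = (-85, 130, -0.9).
Determinant of the coordinate differences = (-40)·130 − (-85)·90 = 2450.
∂h/∂x = [(-0.4)·130 − (-0.9)·90] / 2450 = +0.01184
∂h/∂y = [(-40)·(-0.9) − (-85)·(-0.4)] / 2450 = +0.0008163
|∇h| = √(0.01184² + 0.0008163²) = 0.01187

0.0119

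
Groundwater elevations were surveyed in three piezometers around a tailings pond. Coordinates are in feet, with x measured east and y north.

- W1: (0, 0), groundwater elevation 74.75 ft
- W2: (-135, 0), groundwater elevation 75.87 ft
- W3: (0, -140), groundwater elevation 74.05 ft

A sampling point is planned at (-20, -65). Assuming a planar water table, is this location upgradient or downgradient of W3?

upgradient

∂h/∂x = (75.87 − 74.75) / (-135 − 0) = -0.008296
∂h/∂y = (74.05 − 74.75) / (-140 − 0) = +0.005000
Head at (-20, -65) = 74.75 + (-0.008296)·(-20) + (+0.005000)·(-65) = 74.59 ft.
That is higher than the 74.05 ft at W3, so the point is upgradient.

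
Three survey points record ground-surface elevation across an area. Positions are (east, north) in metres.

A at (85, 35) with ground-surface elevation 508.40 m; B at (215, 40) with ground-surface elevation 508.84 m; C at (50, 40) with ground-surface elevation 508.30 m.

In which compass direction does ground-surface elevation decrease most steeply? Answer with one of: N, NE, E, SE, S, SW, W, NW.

Differences from A: to B (Δx, Δy, Δh) = (130, 5, +0.44); to C = (-35, 5, -0.10).
Solve a·Δx + b·Δy = Δz: det = 130·5 − (-35)·5 = 825.
∂z/∂x = [(+0.44)·5 − (-0.10)·5] / 825 = +0.003273
∂z/∂y = [130·(-0.10) − (-35)·(+0.44)] / 825 = +0.002909
Steepest decrease is along −∇f = (-0.003273 E, -0.002909 N) → southwest.

SW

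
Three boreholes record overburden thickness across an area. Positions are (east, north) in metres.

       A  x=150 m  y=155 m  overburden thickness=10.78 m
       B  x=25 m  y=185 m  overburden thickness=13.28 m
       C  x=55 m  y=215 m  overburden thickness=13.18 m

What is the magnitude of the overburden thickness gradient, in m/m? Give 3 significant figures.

Taking A as reference: B−A = (-125, 30, +2.50); C−A = (-95, 60, +2.40).
Determinant of the coordinate differences = (-125)·60 − (-95)·30 = -4650.
∂d/∂x = [(+2.50)·60 − (+2.40)·30] / -4650 = -0.01677
∂d/∂y = [(-125)·(+2.40) − (-95)·(+2.50)] / -4650 = +0.01344
|∇f| = √(-0.01677² + 0.01344²) = 0.02149 m/m

0.0215 m/m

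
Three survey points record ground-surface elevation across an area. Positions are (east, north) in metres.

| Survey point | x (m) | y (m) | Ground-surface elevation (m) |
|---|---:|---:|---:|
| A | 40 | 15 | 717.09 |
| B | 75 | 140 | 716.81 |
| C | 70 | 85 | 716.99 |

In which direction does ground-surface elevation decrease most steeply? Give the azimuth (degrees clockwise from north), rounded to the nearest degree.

Taking A as reference: B−A = (35, 125, -0.28); C−A = (30, 70, -0.10).
Solve a·Δx + b·Δy = Δz: det = 35·70 − 30·125 = -1300.
∂z/∂x = [(-0.28)·70 − (-0.10)·125] / -1300 = +0.005462
∂z/∂y = [35·(-0.10) − 30·(-0.28)] / -1300 = -0.003769
Steepest decrease is along −∇f: components (-0.005462 E, +0.003769 N).
Azimuth = atan2(-0.005462, +0.003769) = 304.6° ≈ 305°.

305°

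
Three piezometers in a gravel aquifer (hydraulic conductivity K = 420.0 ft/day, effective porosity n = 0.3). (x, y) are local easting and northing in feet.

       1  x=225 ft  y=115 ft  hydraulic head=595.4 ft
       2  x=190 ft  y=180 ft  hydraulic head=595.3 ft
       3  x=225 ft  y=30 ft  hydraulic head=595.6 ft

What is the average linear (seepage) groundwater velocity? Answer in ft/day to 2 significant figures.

3.9 ft/day

Taking 1 as reference: 2−1 = (-35, 65, -0.1); 3−1 = (0, -85, +0.2).
Determinant of the coordinate differences = (-35)·(-85) − 0·65 = 2975.
∂h/∂x = [(-0.1)·(-85) − (+0.2)·65] / 2975 = -0.001513
∂h/∂y = [(-35)·(+0.2) − 0·(-0.1)] / 2975 = -0.002353
|∇h| = √(-0.001513² + -0.002353²) = 0.002797
Seepage velocity v = K·i/n = 420.0 × 0.002797 / 0.3 = 3.916 ft/day.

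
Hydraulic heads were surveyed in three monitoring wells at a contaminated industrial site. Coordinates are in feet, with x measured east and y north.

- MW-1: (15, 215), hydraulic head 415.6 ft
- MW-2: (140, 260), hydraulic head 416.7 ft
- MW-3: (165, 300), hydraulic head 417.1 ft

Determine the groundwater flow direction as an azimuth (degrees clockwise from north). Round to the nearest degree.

Taking MW-1 as reference: MW-2−MW-1 = (125, 45, +1.1); MW-3−MW-1 = (150, 85, +1.5).
Determinant of the coordinate differences = 125·85 − 150·45 = 3875.
∂h/∂x = [(+1.1)·85 − (+1.5)·45] / 3875 = +0.006710
∂h/∂y = [125·(+1.5) − 150·(+1.1)] / 3875 = +0.005806
Flow direction (−∇h) has components (-0.006710 E, -0.005806 N).
Azimuth = atan2(E, N) = atan2(-0.006710, -0.005806) = 229.1° ≈ 229°.

229°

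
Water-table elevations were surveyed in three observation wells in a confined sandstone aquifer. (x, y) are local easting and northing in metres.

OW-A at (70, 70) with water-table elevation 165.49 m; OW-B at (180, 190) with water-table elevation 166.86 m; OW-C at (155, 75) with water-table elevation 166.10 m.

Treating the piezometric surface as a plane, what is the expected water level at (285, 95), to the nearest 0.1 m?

Taking OW-A as reference: OW-B−OW-A = (110, 120, +1.37); OW-C−OW-A = (85, 5, +0.61).
Determinant of the coordinate differences = 110·5 − 85·120 = -9650.
∂h/∂x = [(+1.37)·5 − (+0.61)·120] / -9650 = +0.006876
∂h/∂y = [110·(+0.61) − 85·(+1.37)] / -9650 = +0.005114
h(285, 95) = 165.49 + (+0.006876)·(215) + (+0.005114)·(25) = 165.49 +1.478 +0.128 = 167.096 m.

167.1 m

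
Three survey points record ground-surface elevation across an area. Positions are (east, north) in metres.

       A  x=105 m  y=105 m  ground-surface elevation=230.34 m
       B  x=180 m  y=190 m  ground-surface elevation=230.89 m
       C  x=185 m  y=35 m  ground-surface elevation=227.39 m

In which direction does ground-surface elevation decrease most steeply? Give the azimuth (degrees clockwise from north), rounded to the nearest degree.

141°

With z = a·x + b·y + c and A as origin, the differences give:
  75·a + 85·b = +0.55
  80·a + (-70)·b = -2.95
Eliminate b (×(-70) and ×85, subtract): -12050·a = 212.250 → a = ∂z/∂x = -0.01761
Back-substitute: b = ∂z/∂y = +0.02201.
Steepest decrease is along −∇f: components (+0.01761 E, -0.02201 N).
Azimuth = atan2(+0.01761, -0.02201) = 141.3° ≈ 141°.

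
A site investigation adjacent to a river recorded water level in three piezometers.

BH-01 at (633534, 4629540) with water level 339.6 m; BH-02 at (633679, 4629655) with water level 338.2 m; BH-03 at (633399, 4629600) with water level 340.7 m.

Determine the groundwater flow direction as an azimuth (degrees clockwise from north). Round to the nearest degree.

With h = a·x + b·y + c and BH-01 as origin, the differences give:
  145·a + 115·b = -1.4
  (-135)·a + 60·b = +1.1
Eliminate b (×60 and ×115, subtract): 24225·a = -210.50 → a = ∂h/∂x = -0.008689
Back-substitute: b = ∂h/∂y = -0.001218.
Flow direction (−∇h) has components (+0.008689 E, +0.001218 N).
Azimuth = atan2(E, N) = atan2(+0.008689, +0.001218) = 82.0° ≈ 082°.

082°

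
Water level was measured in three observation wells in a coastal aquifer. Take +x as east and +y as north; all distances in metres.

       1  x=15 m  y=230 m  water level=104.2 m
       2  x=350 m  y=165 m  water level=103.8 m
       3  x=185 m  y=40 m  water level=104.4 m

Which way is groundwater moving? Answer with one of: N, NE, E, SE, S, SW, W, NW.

NE

Differences from 1: to 2 (Δx, Δy, Δh) = (335, -65, -0.4); to 3 = (170, -190, +0.2).
Determinant of the coordinate differences = 335·(-190) − 170·(-65) = -52600.
∂h/∂x = [(-0.4)·(-190) − (+0.2)·(-65)] / -52600 = -0.001692
∂h/∂y = [335·(+0.2) − 170·(-0.4)] / -52600 = -0.002567
Flow = −∇h = (+0.001692 east, +0.002567 north), which points northeast.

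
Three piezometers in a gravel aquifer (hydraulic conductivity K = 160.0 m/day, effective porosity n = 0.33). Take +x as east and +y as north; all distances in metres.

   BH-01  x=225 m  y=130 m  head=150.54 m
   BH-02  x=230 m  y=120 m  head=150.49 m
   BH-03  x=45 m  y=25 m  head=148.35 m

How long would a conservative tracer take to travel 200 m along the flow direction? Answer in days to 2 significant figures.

With h = a·x + b·y + c and BH-01 as origin, the differences give:
  5·a + (-10)·b = -0.05
  (-180)·a + (-105)·b = -2.19
Eliminate b (×(-105) and ×(-10), subtract): -2325·a = -16.650 → a = ∂h/∂x = +0.007161
Back-substitute: b = ∂h/∂y = +0.008581.
|∇h| = √(0.007161² + 0.008581²) = 0.01118
Seepage velocity v = K·i/n = 160.0 × 0.01118 / 0.33 = 5.421 m/day.
t = 200 / 5.421 = 36.89 days.

37 days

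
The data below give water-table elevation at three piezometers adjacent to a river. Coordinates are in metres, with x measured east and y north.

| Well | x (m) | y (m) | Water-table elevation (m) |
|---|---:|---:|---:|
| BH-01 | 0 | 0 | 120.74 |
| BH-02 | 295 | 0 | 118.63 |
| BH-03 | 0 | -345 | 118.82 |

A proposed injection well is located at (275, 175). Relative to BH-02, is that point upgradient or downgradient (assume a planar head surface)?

∂h/∂x = (118.63 − 120.74) / (295 − 0) = -0.007153
∂h/∂y = (118.82 − 120.74) / (-345 − 0) = +0.005565
Head at (275, 175) = 120.74 + (-0.007153)·(275) + (+0.005565)·(175) = 119.75 m.
That is higher than the 118.63 m at BH-02, so the point is upgradient.

upgradient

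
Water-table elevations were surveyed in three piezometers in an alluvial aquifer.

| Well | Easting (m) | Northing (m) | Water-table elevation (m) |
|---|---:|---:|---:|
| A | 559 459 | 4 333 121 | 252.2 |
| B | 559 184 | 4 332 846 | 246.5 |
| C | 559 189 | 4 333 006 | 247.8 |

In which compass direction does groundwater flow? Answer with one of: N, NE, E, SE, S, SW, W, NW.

SW

With h = a·x + b·y + c and A as origin, the differences give:
  (-275)·a + (-275)·b = -5.7
  (-270)·a + (-115)·b = -4.4
Eliminate b (×(-115) and ×(-275), subtract): -42625·a = -554.50 → a = ∂h/∂x = +0.01301
Back-substitute: b = ∂h/∂y = +0.007718.
Flow = −∇h = (-0.01301 east, -0.007718 north), which points southwest.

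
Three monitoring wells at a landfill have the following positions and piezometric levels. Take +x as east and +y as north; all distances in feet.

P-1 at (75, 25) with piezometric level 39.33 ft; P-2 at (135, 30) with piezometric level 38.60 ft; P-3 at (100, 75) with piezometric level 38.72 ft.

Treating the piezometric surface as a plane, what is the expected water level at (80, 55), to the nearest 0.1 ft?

39.1 ft

With h = a·x + b·y + c and P-1 as origin, the differences give:
  60·a + 5·b = -0.73
  25·a + 50·b = -0.61
Eliminate b (×50 and ×5, subtract): 2875·a = -33.450 → a = ∂h/∂x = -0.01163
Back-substitute: b = ∂h/∂y = -0.006383.
h(80, 55) = 39.33 + (-0.01163)·(5) + (-0.006383)·(30) = 39.33 -0.058 -0.191 = 39.080 ft.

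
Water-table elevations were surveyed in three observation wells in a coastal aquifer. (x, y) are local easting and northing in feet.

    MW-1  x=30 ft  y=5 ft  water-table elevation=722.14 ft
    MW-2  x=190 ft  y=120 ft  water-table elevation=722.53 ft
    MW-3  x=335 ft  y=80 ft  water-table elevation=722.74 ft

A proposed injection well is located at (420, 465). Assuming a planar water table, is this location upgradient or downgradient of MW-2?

Differences from MW-1: to MW-2 (Δx, Δy, Δh) = (160, 115, +0.39); to MW-3 = (305, 75, +0.60).
Solve a·Δx + b·Δy = Δh: det = 160·75 − 305·115 = -23075.
∂h/∂x = [(+0.39)·75 − (+0.60)·115] / -23075 = +0.001723
∂h/∂y = [160·(+0.60) − 305·(+0.39)] / -23075 = +0.0009946
Head at (420, 465) = 722.14 + (+0.001723)·(390) + (+0.0009946)·(460) = 723.27 ft.
That is higher than the 722.53 ft at MW-2, so the point is upgradient.

upgradient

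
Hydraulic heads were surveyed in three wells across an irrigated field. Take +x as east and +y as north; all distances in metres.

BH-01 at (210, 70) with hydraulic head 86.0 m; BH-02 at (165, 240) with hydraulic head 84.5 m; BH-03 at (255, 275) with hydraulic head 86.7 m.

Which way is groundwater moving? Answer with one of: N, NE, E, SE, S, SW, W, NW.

Taking BH-01 as reference: BH-02−BH-01 = (-45, 170, -1.5); BH-03−BH-01 = (45, 205, +0.7).
Determinant of the coordinate differences = (-45)·205 − 45·170 = -16875.
∂h/∂x = [(-1.5)·205 − (+0.7)·170] / -16875 = +0.02527
∂h/∂y = [(-45)·(+0.7) − 45·(-1.5)] / -16875 = -0.002133
Flow = −∇h = (-0.02527 east, +0.002133 north), which points west.

W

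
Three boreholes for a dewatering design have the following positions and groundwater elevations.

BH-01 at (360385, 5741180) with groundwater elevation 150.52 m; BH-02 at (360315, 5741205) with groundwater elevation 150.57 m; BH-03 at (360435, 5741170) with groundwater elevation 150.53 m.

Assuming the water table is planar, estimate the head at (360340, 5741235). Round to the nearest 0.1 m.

Three-point gradient (reference BH-01): Δ to BH-02 = (-70, 25, +0.05), Δ to BH-03 = (50, -10, +0.01).
∂h/∂x = +0.001364, ∂h/∂y = +0.005818 (det = -550).
h(360340, 5741235) = 150.52 + (+0.001364)·(-45) + (+0.005818)·(55) = 150.52 -0.061 +0.320 = 150.779 m.

150.8 m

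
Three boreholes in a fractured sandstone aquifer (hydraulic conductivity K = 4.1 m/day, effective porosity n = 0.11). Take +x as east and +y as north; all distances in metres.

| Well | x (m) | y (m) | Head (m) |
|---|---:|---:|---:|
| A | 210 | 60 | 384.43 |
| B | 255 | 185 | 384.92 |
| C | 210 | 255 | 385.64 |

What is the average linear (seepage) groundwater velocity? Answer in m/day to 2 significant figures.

0.33 m/day

Taking A as reference: B−A = (45, 125, +0.49); C−A = (0, 195, +1.21).
Solve a·Δx + b·Δy = Δh: det = 45·195 − 0·125 = 8775.
∂h/∂x = [(+0.49)·195 − (+1.21)·125] / 8775 = -0.006348
∂h/∂y = [45·(+1.21) − 0·(+0.49)] / 8775 = +0.006205
|∇h| = √(-0.006348² + 0.006205²) = 0.008877
Seepage velocity v = K·i/n = 4.1 × 0.008877 / 0.11 = 0.3309 m/day.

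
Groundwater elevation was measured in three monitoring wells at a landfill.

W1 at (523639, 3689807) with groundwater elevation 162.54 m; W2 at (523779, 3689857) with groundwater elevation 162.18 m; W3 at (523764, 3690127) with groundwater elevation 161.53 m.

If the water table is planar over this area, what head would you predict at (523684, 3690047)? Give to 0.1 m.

Three-point gradient (reference W1): Δ to W2 = (140, 50, -0.36), Δ to W3 = (125, 320, -1.01).
∂h/∂x = -0.001678, ∂h/∂y = -0.002501 (det = 38550).
h(523684, 3690047) = 162.54 + (-0.001678)·(45) + (-0.002501)·(240) = 162.54 -0.076 -0.600 = 161.864 m.

161.9 m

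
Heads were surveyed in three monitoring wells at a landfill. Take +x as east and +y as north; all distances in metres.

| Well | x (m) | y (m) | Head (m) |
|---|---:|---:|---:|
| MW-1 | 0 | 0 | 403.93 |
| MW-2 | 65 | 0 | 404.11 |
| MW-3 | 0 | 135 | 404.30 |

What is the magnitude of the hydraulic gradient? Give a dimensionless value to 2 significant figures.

0.0039

∂h/∂x = (404.11 − 403.93) / (65 − 0) = +0.002769
∂h/∂y = (404.30 − 403.93) / (135 − 0) = +0.002741
|∇h| = √(0.002769² + 0.002741²) = 0.003896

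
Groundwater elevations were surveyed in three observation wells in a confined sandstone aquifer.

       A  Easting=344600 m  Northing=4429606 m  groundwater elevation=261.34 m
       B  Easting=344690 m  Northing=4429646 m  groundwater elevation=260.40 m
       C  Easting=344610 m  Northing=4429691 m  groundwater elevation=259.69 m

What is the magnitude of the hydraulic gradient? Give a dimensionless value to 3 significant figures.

Taking A as reference: B−A = (90, 40, -0.94); C−A = (10, 85, -1.65).
Solve a·Δx + b·Δy = Δh: det = 90·85 − 10·40 = 7250.
∂h/∂x = [(-0.94)·85 − (-1.65)·40] / 7250 = -0.001917
∂h/∂y = [90·(-1.65) − 10·(-0.94)] / 7250 = -0.01919
|∇h| = √(-0.001917² + -0.01919²) = 0.01929

0.0193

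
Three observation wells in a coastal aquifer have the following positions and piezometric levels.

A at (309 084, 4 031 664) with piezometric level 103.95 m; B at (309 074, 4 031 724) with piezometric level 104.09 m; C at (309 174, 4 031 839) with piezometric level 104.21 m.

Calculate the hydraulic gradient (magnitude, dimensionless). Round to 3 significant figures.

0.00246

Taking A as reference: B−A = (-10, 60, +0.14); C−A = (90, 175, +0.26).
Solve a·Δx + b·Δy = Δh: det = (-10)·175 − 90·60 = -7150.
∂h/∂x = [(+0.14)·175 − (+0.26)·60] / -7150 = -0.001245
∂h/∂y = [(-10)·(+0.26) − 90·(+0.14)] / -7150 = +0.002126
|∇h| = √(-0.001245² + 0.002126²) = 0.002464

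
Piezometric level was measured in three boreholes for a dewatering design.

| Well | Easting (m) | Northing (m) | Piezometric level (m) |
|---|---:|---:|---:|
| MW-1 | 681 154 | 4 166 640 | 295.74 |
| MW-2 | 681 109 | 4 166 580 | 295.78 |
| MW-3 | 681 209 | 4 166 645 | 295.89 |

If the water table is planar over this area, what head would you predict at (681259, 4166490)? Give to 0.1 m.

Taking MW-1 as reference: MW-2−MW-1 = (-45, -60, +0.04); MW-3−MW-1 = (55, 5, +0.15).
Determinant of the coordinate differences = (-45)·5 − 55·(-60) = 3075.
∂h/∂x = [(+0.04)·5 − (+0.15)·(-60)] / 3075 = +0.002992
∂h/∂y = [(-45)·(+0.15) − 55·(+0.04)] / 3075 = -0.002911
h(681259, 4166490) = 295.74 + (+0.002992)·(105) + (-0.002911)·(-150) = 295.74 +0.314 +0.437 = 296.491 m.

296.5 m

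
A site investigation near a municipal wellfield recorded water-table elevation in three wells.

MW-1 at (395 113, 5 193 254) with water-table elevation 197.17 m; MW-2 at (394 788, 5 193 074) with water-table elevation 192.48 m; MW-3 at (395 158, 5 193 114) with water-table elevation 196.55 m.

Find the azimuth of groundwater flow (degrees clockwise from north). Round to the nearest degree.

With h = a·x + b·y + c and MW-1 as origin, the differences give:
  (-325)·a + (-180)·b = -4.69
  45·a + (-140)·b = -0.62
Eliminate b (×(-140) and ×(-180), subtract): 53600·a = 545.000 → a = ∂h/∂x = +0.01017
Back-substitute: b = ∂h/∂y = +0.007697.
Flow direction (−∇h) has components (-0.01017 E, -0.007697 N).
Azimuth = atan2(E, N) = atan2(-0.01017, -0.007697) = 232.9° ≈ 233°.

233°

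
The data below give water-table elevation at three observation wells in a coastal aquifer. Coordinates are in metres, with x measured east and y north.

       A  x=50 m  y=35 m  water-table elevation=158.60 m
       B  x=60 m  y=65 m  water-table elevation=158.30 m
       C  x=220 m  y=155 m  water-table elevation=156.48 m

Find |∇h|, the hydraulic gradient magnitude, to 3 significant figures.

0.0104

Three-point gradient (reference A): Δ to B = (10, 30, -0.30), Δ to C = (170, 120, -2.12).
∂h/∂x = -0.007077, ∂h/∂y = -0.007641 (det = -3900).
|∇h| = √(-0.007077² + -0.007641²) = 0.01041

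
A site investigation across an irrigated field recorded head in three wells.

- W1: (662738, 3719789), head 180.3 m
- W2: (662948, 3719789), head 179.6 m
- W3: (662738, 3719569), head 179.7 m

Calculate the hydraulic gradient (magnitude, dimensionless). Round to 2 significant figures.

0.0043

∂h/∂x = (179.6 − 180.3) / (662948 − 662738) = -0.003333
∂h/∂y = (179.7 − 180.3) / (3719569 − 3719789) = +0.002727
|∇h| = √(-0.003333² + 0.002727²) = 0.004306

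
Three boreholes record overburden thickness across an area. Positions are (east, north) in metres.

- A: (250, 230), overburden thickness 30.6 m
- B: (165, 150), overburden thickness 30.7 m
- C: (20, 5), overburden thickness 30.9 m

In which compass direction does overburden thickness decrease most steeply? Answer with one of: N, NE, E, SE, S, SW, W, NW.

With d = a·x + b·y + c and A as origin, the differences give:
  (-85)·a + (-80)·b = +0.1
  (-230)·a + (-225)·b = +0.3
Eliminate b (×(-225) and ×(-80), subtract): 725·a = 1.50 → a = ∂d/∂x = +0.002069
Back-substitute: b = ∂d/∂y = -0.003448.
Steepest decrease is along −∇f = (-0.002069 E, +0.003448 N) → northwest.

NW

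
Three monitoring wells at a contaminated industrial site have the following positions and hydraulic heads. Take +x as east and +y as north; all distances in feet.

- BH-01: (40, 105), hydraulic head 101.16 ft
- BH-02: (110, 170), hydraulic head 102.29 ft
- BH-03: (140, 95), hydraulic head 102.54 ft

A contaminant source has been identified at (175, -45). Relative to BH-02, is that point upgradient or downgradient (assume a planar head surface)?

upgradient

Three-point gradient (reference BH-01): Δ to BH-02 = (70, 65, +1.13), Δ to BH-03 = (100, -10, +1.38).
∂h/∂x = +0.01403, ∂h/∂y = +0.002278 (det = -7200).
Head at (175, -45) = 101.16 + (+0.01403)·(135) + (+0.002278)·(-150) = 102.71 ft.
That is higher than the 102.29 ft at BH-02, so the point is upgradient.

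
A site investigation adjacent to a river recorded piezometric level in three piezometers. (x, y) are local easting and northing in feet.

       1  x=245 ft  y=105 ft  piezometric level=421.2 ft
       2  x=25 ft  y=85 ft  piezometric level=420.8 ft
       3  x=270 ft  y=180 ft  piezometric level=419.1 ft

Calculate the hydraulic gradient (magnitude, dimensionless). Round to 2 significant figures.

0.030

Differences from 1: to 2 (Δx, Δy, Δh) = (-220, -20, -0.4); to 3 = (25, 75, -2.1).
Solve a·Δx + b·Δy = Δh: det = (-220)·75 − 25·(-20) = -16000.
∂h/∂x = [(-0.4)·75 − (-2.1)·(-20)] / -16000 = +0.004500
∂h/∂y = [(-220)·(-2.1) − 25·(-0.4)] / -16000 = -0.02950
|∇h| = √(0.004500² + -0.02950²) = 0.02984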